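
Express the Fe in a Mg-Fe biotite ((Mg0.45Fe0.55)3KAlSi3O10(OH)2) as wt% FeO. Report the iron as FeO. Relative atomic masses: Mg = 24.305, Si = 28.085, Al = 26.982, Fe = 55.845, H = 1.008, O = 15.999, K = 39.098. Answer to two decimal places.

25.26 wt%

Molar mass of (Mg0.45Fe0.55)3KAlSi3O10(OH)2 = 1.35*24.305 + 1.65*55.845 + 1*39.098 + 1*26.982 + 3*28.085 + 12*15.999 + 2*1.008 = 469.295 g/mol.
Each formula unit contains 1.65 Fe, equivalent to 1.65/1 = 1.6500 mol FeO.
M(FeO) = 1×55.845 + 1×15.999 = 71.844 g/mol.
Mass of FeO per formula unit = 1.6500 × 71.844 = 118.543 g.
FeO wt% = 118.543 / 469.295 × 100 = 25.26%.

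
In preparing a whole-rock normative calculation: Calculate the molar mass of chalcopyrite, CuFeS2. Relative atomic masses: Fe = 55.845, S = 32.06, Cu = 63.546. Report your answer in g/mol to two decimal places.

183.51 g/mol

The formula mass is the sum 1(63.546) + 1(55.845) + 2(32.06).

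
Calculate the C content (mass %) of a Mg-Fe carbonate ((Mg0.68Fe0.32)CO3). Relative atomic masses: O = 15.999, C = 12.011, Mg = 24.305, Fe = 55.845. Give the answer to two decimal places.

12.72 mass %

Molar mass of (Mg0.68Fe0.32)CO3: 0.68·24.305 + 0.32·55.845 + 1·12.011 + 3·15.999 = 94.406 g/mol.
Mass of C per formula unit: 1 × 12.011 = 12.011 g.
Weight fraction C = 12.011 / 94.406 = 0.1272.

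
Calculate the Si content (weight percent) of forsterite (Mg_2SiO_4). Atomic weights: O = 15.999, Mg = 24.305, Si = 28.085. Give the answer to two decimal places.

19.96 weight percent

Formula mass = 2·24.305 + 1·28.085 + 4·15.999 = 140.691 g/mol, of which 28.085 g is Si.
So Si makes up 28.085/140.691 = 0.1996 of the mass, i.e. 19.96%.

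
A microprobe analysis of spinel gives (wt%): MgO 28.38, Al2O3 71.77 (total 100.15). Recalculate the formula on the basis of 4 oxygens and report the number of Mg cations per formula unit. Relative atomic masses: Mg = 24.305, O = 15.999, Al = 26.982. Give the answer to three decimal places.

1.000 Mg apfu

MgO (M=40.304): mol = 0.70415; Mg = 0.70415, O = 0.70415.
Al2O3 (M=101.961): mol = 0.70390; Al = 1.40780, O = 2.11170.
ΣO = 2.81585; factor = 4/ΣO = 1.42053.
Mg apfu = 0.70415 × 1.42053 = 1.000.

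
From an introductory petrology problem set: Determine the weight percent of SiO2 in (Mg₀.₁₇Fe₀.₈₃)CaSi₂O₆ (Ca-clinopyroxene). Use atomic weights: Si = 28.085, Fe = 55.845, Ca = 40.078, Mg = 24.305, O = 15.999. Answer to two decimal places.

49.51 wt%

M((Mg₀.₁₇Fe₀.₈₃)CaSi₂O₆) = 242.725 g/mol; M(SiO2) = 60.083 g/mol.
Moles SiO2 per formula unit = 2 Si ÷ 1 = 2.0000.
SiO2 fraction = (2.0000 × 60.083) / 242.725 = 120.166/242.725 = 0.4951.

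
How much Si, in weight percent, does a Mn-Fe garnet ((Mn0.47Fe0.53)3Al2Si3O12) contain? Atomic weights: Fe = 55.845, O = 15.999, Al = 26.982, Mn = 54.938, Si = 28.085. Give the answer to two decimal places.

16.97 weight percent

Formula mass = 1.41·54.938 + 1.59·55.845 + 2·26.982 + 3·28.085 + 12·15.999 = 496.463 g/mol, of which 84.255 g is Si.
So Si makes up 84.255/496.463 = 0.1697 of the mass, i.e. 16.97%.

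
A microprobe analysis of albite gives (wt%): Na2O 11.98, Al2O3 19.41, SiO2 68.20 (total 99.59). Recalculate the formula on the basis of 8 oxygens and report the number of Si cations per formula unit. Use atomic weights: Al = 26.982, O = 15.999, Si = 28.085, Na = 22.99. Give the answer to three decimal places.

2.992 Si apfu

Na2O: 11.98/61.979 = 0.19329 mol → 0.38658 mol Na, 0.19329 mol O.
Al2O3: 19.41/101.961 = 0.19037 mol → 0.38074 mol Al, 0.57111 mol O.
SiO2: 68.20/60.083 = 1.13510 mol → 1.13510 mol Si, 2.27020 mol O.
Total oxygen = 3.03460 mol. Normalization factor = 8/3.03460 = 2.63626.
Si per 8 O = 1.13510 × 2.63626 = 2.992.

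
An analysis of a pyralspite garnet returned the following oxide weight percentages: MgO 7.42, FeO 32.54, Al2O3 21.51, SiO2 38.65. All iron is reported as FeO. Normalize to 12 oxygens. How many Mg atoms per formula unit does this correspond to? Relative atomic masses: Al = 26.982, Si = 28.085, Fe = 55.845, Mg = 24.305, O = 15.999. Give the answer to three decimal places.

MgO (M=40.304): mol = 0.18410; Mg = 0.18410, O = 0.18410.
FeO (M=71.844): mol = 0.45293; Fe = 0.45293, O = 0.45293.
Al2O3 (M=101.961): mol = 0.21096; Al = 0.42192, O = 0.63288.
SiO2 (M=60.083): mol = 0.64328; Si = 0.64328, O = 1.28656.
ΣO = 2.55647; factor = 12/ΣO = 4.69397.
Mg apfu = 0.18410 × 4.69397 = 0.864.

0.864 Mg apfu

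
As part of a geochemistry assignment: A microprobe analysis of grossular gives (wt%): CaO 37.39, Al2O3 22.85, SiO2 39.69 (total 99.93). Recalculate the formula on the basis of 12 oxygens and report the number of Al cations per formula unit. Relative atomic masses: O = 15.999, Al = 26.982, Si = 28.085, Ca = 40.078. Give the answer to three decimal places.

37.39 wt% CaO ÷ 56.077 g/mol = 0.66676 mol, giving 0.66676 Ca and 0.66676 O.
22.85 wt% Al2O3 ÷ 101.961 g/mol = 0.22411 mol, giving 0.44822 Al and 0.67233 O.
39.69 wt% SiO2 ÷ 60.083 g/mol = 0.66059 mol, giving 0.66059 Si and 1.32118 O.
Oxygen sums to 2.66027; scaling by 12/2.66027 = 4.51082 puts the formula on 12 O.
Al: 0.44822 × 4.51082 = 2.022 atoms per formula unit.

2.022 Al apfu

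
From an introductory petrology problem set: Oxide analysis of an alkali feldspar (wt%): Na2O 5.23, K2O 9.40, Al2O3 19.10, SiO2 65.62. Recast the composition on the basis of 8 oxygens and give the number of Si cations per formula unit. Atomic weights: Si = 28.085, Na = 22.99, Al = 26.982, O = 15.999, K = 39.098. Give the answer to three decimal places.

Na2O: 5.23/61.979 = 0.08438 mol → 0.16876 mol Na, 0.08438 mol O.
K2O: 9.40/94.195 = 0.09979 mol → 0.19958 mol K, 0.09979 mol O.
Al2O3: 19.10/101.961 = 0.18733 mol → 0.37466 mol Al, 0.56199 mol O.
SiO2: 65.62/60.083 = 1.09216 mol → 1.09216 mol Si, 2.18432 mol O.
Total oxygen = 2.93048 mol. Normalization factor = 8/2.93048 = 2.72993.
Si per 8 O = 1.09216 × 2.72993 = 2.982.

2.982 Si apfu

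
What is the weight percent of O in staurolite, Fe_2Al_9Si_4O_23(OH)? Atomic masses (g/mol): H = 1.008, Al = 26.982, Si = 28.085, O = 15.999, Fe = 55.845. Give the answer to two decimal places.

Formula mass = 2·55.845 + 9·26.982 + 4·28.085 + 24·15.999 + 1·1.008 = 851.852 g/mol, of which 383.976 g is O.
So O makes up 383.976/851.852 = 0.4508 of the mass, i.e. 45.08%.

45.08 mass %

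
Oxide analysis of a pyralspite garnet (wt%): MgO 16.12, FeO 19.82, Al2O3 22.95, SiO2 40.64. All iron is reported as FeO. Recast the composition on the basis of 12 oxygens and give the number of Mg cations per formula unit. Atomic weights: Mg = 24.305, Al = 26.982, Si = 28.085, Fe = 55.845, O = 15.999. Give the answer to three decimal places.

16.12 wt% MgO ÷ 40.304 g/mol = 0.39996 mol, giving 0.39996 Mg and 0.39996 O.
19.82 wt% FeO ÷ 71.844 g/mol = 0.27588 mol, giving 0.27588 Fe and 0.27588 O.
22.95 wt% Al2O3 ÷ 101.961 g/mol = 0.22509 mol, giving 0.45018 Al and 0.67527 O.
40.64 wt% SiO2 ÷ 60.083 g/mol = 0.67640 mol, giving 0.67640 Si and 1.35280 O.
Oxygen sums to 2.70391; scaling by 12/2.70391 = 4.43802 puts the formula on 12 O.
Mg: 0.39996 × 4.43802 = 1.775 atoms per formula unit.

1.775 Mg apfu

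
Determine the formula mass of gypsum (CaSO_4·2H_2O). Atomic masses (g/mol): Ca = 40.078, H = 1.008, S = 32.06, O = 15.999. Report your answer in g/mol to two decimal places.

172.16 g/mol

M = 1×40.078 + 1×32.06 + 6×15.999 + 4×1.008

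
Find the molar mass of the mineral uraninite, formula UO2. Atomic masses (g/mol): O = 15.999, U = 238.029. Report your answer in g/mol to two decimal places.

M = 1(238.029) + 2(15.999)

270.03 g/mol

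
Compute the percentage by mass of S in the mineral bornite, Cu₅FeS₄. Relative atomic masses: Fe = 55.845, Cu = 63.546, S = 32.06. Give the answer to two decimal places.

Molar mass of Cu₅FeS₄: 5·63.546 + 1·55.845 + 4·32.06 = 501.815 g/mol.
Mass of S per formula unit: 4 × 32.06 = 128.240 g.
Weight fraction S = 128.240 / 501.815 = 0.2556.

25.56 mass %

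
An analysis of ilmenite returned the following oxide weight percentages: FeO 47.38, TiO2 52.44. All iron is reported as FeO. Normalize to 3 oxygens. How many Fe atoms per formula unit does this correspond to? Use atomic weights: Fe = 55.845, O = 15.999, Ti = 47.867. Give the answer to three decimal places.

FeO (M=71.844): mol = 0.65948; Fe = 0.65948, O = 0.65948.
TiO2 (M=79.865): mol = 0.65661; Ti = 0.65661, O = 1.31322.
ΣO = 1.97270; factor = 3/ΣO = 1.52076.
Fe apfu = 0.65948 × 1.52076 = 1.003.

1.003 Fe apfu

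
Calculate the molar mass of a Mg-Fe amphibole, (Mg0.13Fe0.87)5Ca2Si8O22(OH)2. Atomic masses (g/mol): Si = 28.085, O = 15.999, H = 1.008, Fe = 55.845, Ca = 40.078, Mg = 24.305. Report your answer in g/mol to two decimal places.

949.55 g/mol

The formula mass is the sum 0.65·24.305 + 4.35·55.845 + 2·40.078 + 8·28.085 + 24·15.999 + 2·1.008.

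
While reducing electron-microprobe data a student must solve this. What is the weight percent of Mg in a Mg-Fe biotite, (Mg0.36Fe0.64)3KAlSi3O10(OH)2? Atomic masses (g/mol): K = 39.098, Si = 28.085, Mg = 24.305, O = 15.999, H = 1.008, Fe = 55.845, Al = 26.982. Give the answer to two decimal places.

5.49 weight percent

Molar mass of (Mg0.36Fe0.64)3KAlSi3O10(OH)2: 1.08×24.305 + 1.92×55.845 + 1×39.098 + 1×26.982 + 3×28.085 + 12×15.999 + 2×1.008 = 477.811 g/mol.
Mass of Mg per formula unit: 1.08 × 24.305 = 26.249 g.
Weight fraction Mg = 26.249 / 477.811 = 0.0549.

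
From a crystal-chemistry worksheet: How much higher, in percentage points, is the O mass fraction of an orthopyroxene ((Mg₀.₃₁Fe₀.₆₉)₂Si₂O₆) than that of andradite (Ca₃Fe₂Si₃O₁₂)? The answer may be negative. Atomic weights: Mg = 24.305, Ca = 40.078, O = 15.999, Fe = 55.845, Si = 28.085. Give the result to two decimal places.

M((Mg₀.₃₁Fe₀.₆₉)₂Si₂O₆) = 244.299 g/mol, so wt% O = 95.994/244.299 × 100 = 39.29%.
M(Ca₃Fe₂Si₃O₁₂) = 508.167 g/mol, so wt% O = 191.988/508.167 × 100 = 37.78%.
39.29 − 37.78 = 1.51 pp.

1.51 percentage points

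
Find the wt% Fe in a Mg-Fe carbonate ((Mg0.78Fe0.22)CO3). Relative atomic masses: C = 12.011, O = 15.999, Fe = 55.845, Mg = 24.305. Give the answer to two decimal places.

Molar mass of (Mg0.78Fe0.22)CO3: 0.78×24.305 + 0.22×55.845 + 1×12.011 + 3×15.999 = 91.252 g/mol.
Mass of Fe per formula unit: 0.22 × 55.845 = 12.286 g.
Weight fraction Fe = 12.286 / 91.252 = 0.1346.

13.46 mass %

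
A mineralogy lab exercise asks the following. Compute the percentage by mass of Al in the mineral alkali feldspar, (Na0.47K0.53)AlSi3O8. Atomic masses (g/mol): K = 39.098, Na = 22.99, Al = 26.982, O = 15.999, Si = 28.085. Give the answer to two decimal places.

9.97 weight percent

Formula mass = 0.47·22.99 + 0.53·39.098 + 1·26.982 + 3·28.085 + 8·15.999 = 270.756 g/mol, of which 26.982 g is Al.
So Al makes up 26.982/270.756 = 0.0997 of the mass, i.e. 9.97%.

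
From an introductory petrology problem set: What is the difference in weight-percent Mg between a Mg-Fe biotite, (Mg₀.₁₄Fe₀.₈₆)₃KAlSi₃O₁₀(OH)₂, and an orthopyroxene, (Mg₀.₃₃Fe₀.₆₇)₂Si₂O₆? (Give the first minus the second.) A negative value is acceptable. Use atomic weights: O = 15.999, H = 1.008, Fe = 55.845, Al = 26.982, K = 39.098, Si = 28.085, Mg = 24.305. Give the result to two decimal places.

First mineral: 10.208 g Mg in 498.627 g formula = 2.05 wt% Mg.
Second mineral: 16.041 g Mg in 243.038 g formula = 6.60 wt% Mg.
2.05% − 6.60% gives a difference of -4.55 percentage points.

-4.55 percentage points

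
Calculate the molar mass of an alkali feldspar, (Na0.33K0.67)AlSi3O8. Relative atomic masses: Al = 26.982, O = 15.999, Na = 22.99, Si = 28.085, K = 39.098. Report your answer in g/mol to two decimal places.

Na: 0.33 × 22.99 = 7.5867
K: 0.67 × 39.098 = 26.1957
Al: 1 × 26.982 = 26.9820
Si: 3 × 28.085 = 84.2550
O: 8 × 15.999 = 127.9920
Summing the contributions gives the formula mass.

273.01 g/mol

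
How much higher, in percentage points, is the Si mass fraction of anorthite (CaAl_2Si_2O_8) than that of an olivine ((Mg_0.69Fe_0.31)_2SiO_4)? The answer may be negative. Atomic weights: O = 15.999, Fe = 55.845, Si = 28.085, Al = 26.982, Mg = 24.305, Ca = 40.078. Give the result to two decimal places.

Si in CaAl_2Si_2O_8: molar mass 278.204 g/mol; 2×28.085 = 56.170 g → 20.19 wt%.
Si in (Mg_0.69Fe_0.31)_2SiO_4: molar mass 160.246 g/mol; 1×28.085 = 28.085 g → 17.53 wt%.
Difference = 20.19 − 17.53 = 2.66 percentage points.

2.66 percentage points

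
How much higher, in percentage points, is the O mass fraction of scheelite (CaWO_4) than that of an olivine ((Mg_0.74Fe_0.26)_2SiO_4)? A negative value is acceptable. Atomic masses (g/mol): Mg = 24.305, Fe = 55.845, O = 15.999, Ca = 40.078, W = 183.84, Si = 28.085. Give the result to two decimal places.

-18.51 percentage points

O in CaWO_4: molar mass 287.914 g/mol; 4×15.999 = 63.996 g → 22.23 wt%.
O in (Mg_0.74Fe_0.26)_2SiO_4: molar mass 157.092 g/mol; 4×15.999 = 63.996 g → 40.74 wt%.
Difference = 22.23 − 40.74 = -18.51 percentage points.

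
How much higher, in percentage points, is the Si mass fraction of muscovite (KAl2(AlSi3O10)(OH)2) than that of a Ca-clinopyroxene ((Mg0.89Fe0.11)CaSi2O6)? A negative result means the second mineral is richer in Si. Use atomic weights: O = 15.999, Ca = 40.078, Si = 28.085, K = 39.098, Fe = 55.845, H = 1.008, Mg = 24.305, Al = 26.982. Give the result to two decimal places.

Si in KAl2(AlSi3O10)(OH)2: molar mass 398.303 g/mol; 3×28.085 = 84.255 g → 21.15 wt%.
Si in (Mg0.89Fe0.11)CaSi2O6: molar mass 220.016 g/mol; 2×28.085 = 56.170 g → 25.53 wt%.
Difference = 21.15 − 25.53 = -4.38 percentage points.

-4.38 percentage points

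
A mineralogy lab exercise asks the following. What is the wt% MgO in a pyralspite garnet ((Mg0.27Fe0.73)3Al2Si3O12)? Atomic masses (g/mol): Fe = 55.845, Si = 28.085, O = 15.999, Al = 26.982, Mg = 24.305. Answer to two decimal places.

Formula mass = 472.195 g/mol.
0.81 Mg → 0.8100 mol MgO per formula unit; M(MgO) = 40.304, so MgO mass = 32.646 g.
32.646/472.195 × 100 = 6.91 wt%.

6.91 wt%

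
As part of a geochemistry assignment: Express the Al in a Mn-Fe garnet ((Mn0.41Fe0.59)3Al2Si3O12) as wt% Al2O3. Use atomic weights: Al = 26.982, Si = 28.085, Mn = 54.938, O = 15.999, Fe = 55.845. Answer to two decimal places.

Molar mass of (Mn0.41Fe0.59)3Al2Si3O12 = 1.23·54.938 + 1.77·55.845 + 2·26.982 + 3·28.085 + 12·15.999 = 496.626 g/mol.
Each formula unit contains 2 Al, equivalent to 2/2 = 1.0000 mol Al2O3.
M(Al2O3) = 2×26.982 + 3×15.999 = 101.961 g/mol.
Mass of Al2O3 per formula unit = 1.0000 × 101.961 = 101.961 g.
Al2O3 wt% = 101.961 / 496.626 × 100 = 20.53%.

20.53 wt%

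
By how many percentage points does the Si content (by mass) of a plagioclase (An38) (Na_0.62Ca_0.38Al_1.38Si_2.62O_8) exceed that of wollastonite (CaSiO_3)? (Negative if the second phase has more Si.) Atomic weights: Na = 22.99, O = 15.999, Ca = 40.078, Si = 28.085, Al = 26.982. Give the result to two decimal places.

Si in Na_0.62Ca_0.38Al_1.38Si_2.62O_8: molar mass 268.293 g/mol; 2.62×28.085 = 73.583 g → 27.43 wt%.
Si in CaSiO_3: molar mass 116.160 g/mol; 1×28.085 = 28.085 g → 24.18 wt%.
Difference = 27.43 − 24.18 = 3.25 percentage points.

3.25 percentage points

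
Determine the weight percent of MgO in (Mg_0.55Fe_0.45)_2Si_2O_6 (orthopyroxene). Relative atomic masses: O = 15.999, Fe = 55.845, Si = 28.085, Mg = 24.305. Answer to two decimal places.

M((Mg_0.55Fe_0.45)_2Si_2O_6) = 229.160 g/mol; M(MgO) = 40.304 g/mol.
Moles MgO per formula unit = 1.10 Mg ÷ 1 = 1.1000.
MgO fraction = (1.1000 × 40.304) / 229.160 = 44.334/229.160 = 0.1935.

19.35 wt%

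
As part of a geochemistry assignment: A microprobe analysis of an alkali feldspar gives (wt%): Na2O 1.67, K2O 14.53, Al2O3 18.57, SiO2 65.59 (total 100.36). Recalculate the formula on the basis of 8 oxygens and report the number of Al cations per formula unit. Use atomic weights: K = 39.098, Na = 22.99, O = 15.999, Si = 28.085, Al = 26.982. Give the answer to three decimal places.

1.001 Al apfu

Na2O: 1.67/61.979 = 0.02694 mol → 0.05388 mol Na, 0.02694 mol O.
K2O: 14.53/94.195 = 0.15425 mol → 0.30850 mol K, 0.15425 mol O.
Al2O3: 18.57/101.961 = 0.18213 mol → 0.36426 mol Al, 0.54639 mol O.
SiO2: 65.59/60.083 = 1.09166 mol → 1.09166 mol Si, 2.18332 mol O.
Total oxygen = 2.91090 mol. Normalization factor = 8/2.91090 = 2.74829.
Al per 8 O = 0.36426 × 2.74829 = 1.001.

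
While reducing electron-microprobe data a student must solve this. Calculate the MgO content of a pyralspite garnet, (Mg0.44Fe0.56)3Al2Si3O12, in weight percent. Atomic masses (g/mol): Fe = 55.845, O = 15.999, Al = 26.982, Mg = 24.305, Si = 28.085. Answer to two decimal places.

11.66 wt%

Formula mass = 456.109 g/mol.
1.32 Mg → 1.3200 mol MgO per formula unit; M(MgO) = 40.304, so MgO mass = 53.201 g.
53.201/456.109 × 100 = 11.66 wt%.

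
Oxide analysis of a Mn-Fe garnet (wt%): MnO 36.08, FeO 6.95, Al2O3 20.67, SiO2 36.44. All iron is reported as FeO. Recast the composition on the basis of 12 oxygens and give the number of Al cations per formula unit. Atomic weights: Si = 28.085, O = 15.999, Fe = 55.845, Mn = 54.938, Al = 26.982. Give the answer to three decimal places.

MnO (M=70.937): mol = 0.50862; Mn = 0.50862, O = 0.50862.
FeO (M=71.844): mol = 0.09674; Fe = 0.09674, O = 0.09674.
Al2O3 (M=101.961): mol = 0.20272; Al = 0.40544, O = 0.60816.
SiO2 (M=60.083): mol = 0.60649; Si = 0.60649, O = 1.21298.
ΣO = 2.42650; factor = 12/ΣO = 4.94539.
Al apfu = 0.40544 × 4.94539 = 2.005.

2.005 Al apfu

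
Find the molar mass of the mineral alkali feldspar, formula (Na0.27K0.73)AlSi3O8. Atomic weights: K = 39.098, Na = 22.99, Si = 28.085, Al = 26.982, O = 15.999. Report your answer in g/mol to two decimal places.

Na: 0.27 × 22.99 = 6.2073
K: 0.73 × 39.098 = 28.5415
Al: 1 × 26.982 = 26.9820
Si: 3 × 28.085 = 84.2550
O: 8 × 15.999 = 127.9920
Summing the contributions gives the formula mass.

273.98 g/mol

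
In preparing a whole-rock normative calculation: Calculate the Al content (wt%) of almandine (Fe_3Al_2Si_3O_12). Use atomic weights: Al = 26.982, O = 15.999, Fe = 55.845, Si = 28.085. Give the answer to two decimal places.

10.84 wt%

Formula mass = 3*55.845 + 2*26.982 + 3*28.085 + 12*15.999 = 497.742 g/mol, of which 53.964 g is Al.
So Al makes up 53.964/497.742 = 0.1084 of the mass, i.e. 10.84%.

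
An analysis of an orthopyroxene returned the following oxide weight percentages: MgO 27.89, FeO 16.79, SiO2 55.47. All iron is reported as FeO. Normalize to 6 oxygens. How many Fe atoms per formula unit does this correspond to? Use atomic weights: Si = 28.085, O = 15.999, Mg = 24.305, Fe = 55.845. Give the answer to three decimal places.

0.506 Fe apfu

MgO (M=40.304): mol = 0.69199; Mg = 0.69199, O = 0.69199.
FeO (M=71.844): mol = 0.23370; Fe = 0.23370, O = 0.23370.
SiO2 (M=60.083): mol = 0.92322; Si = 0.92322, O = 1.84644.
ΣO = 2.77213; factor = 6/ΣO = 2.16440.
Fe apfu = 0.23370 × 2.16440 = 0.506.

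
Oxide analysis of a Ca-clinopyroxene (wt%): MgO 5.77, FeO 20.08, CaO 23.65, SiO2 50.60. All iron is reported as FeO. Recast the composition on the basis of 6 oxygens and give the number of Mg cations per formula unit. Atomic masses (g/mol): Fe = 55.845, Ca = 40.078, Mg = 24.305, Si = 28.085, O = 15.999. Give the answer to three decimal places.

MgO: 5.77/40.304 = 0.14316 mol → 0.14316 mol Mg, 0.14316 mol O.
FeO: 20.08/71.844 = 0.27949 mol → 0.27949 mol Fe, 0.27949 mol O.
CaO: 23.65/56.077 = 0.42174 mol → 0.42174 mol Ca, 0.42174 mol O.
SiO2: 50.60/60.083 = 0.84217 mol → 0.84217 mol Si, 1.68434 mol O.
Total oxygen = 2.52873 mol. Normalization factor = 6/2.52873 = 2.37273.
Mg per 6 O = 0.14316 × 2.37273 = 0.340.

0.340 Mg apfu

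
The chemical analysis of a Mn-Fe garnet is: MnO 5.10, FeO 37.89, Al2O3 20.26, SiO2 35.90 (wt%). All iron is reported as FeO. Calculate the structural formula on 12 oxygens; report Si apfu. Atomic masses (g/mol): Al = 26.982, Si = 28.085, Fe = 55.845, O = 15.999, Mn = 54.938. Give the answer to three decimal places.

MnO: 5.10/70.937 = 0.07189 mol → 0.07189 mol Mn, 0.07189 mol O.
FeO: 37.89/71.844 = 0.52739 mol → 0.52739 mol Fe, 0.52739 mol O.
Al2O3: 20.26/101.961 = 0.19870 mol → 0.39740 mol Al, 0.59610 mol O.
SiO2: 35.90/60.083 = 0.59751 mol → 0.59751 mol Si, 1.19502 mol O.
Total oxygen = 2.39040 mol. Normalization factor = 12/2.39040 = 5.02008.
Si per 12 O = 0.59751 × 5.02008 = 3.000.

3.000 Si apfu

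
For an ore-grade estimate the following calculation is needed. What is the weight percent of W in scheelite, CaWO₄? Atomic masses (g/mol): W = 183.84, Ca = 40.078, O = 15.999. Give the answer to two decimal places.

M(CaWO₄) = 287.914 g/mol.
W contributes 1 × 183.84 = 183.840 g per mole.
183.840/287.914 = 0.6385 → 63.85%.

63.85 wt%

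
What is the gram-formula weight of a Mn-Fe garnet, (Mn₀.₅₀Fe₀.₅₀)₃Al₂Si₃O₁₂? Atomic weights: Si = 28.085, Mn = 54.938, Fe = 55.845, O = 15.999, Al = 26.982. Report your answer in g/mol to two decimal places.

496.38 g/mol

M = 1.50*54.938 + 1.50*55.845 + 2*26.982 + 3*28.085 + 12*15.999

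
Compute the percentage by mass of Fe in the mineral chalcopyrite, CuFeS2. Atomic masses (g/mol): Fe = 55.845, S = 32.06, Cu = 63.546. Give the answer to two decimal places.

30.43 wt%

M(CuFeS2) = 183.511 g/mol.
Fe contributes 1 × 55.845 = 55.845 g per mole.
55.845/183.511 = 0.3043 → 30.43%.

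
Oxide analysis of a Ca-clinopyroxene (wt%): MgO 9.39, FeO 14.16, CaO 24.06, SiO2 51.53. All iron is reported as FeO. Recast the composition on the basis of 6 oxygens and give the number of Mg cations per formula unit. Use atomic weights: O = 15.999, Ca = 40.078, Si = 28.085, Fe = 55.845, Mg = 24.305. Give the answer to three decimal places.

0.543 Mg apfu

MgO: 9.39/40.304 = 0.23298 mol → 0.23298 mol Mg, 0.23298 mol O.
FeO: 14.16/71.844 = 0.19709 mol → 0.19709 mol Fe, 0.19709 mol O.
CaO: 24.06/56.077 = 0.42905 mol → 0.42905 mol Ca, 0.42905 mol O.
SiO2: 51.53/60.083 = 0.85765 mol → 0.85765 mol Si, 1.71530 mol O.
Total oxygen = 2.57442 mol. Normalization factor = 6/2.57442 = 2.33062.
Mg per 6 O = 0.23298 × 2.33062 = 0.543.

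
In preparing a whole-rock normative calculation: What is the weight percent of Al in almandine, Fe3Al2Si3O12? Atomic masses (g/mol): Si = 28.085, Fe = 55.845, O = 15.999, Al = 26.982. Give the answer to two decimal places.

Molar mass of Fe3Al2Si3O12: 3·55.845 + 2·26.982 + 3·28.085 + 12·15.999 = 497.742 g/mol.
Mass of Al per formula unit: 2 × 26.982 = 53.964 g.
Weight fraction Al = 53.964 / 497.742 = 0.1084.

10.84 weight percent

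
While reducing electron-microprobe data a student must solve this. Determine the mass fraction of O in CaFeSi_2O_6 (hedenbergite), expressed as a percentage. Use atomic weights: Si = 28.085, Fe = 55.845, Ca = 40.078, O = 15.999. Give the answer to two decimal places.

38.69 weight percent

Formula mass = 1*40.078 + 1*55.845 + 2*28.085 + 6*15.999 = 248.087 g/mol, of which 95.994 g is O.
So O makes up 95.994/248.087 = 0.3869 of the mass, i.e. 38.69%.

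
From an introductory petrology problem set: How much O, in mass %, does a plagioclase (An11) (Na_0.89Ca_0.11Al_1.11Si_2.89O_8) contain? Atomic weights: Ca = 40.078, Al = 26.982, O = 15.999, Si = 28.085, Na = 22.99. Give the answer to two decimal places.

48.49 mass %

M(Na_0.89Ca_0.11Al_1.11Si_2.89O_8) = 263.977 g/mol.
O contributes 8 × 15.999 = 127.992 g per mole.
127.992/263.977 = 0.4849 → 48.49%.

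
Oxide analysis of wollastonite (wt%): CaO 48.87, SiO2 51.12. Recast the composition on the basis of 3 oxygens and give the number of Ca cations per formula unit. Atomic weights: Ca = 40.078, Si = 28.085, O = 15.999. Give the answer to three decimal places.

1.016 Ca apfu

CaO: 48.87/56.077 = 0.87148 mol → 0.87148 mol Ca, 0.87148 mol O.
SiO2: 51.12/60.083 = 0.85082 mol → 0.85082 mol Si, 1.70164 mol O.
Total oxygen = 2.57312 mol. Normalization factor = 3/2.57312 = 1.16590.
Ca per 3 O = 0.87148 × 1.16590 = 1.016.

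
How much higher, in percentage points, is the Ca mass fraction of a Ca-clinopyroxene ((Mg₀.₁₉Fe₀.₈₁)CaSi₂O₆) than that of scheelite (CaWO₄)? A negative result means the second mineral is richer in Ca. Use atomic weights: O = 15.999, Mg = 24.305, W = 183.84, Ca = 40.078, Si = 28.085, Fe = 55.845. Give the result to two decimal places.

M((Mg₀.₁₉Fe₀.₈₁)CaSi₂O₆) = 242.094 g/mol, so wt% Ca = 40.078/242.094 × 100 = 16.55%.
M(CaWO₄) = 287.914 g/mol, so wt% Ca = 40.078/287.914 × 100 = 13.92%.
16.55 − 13.92 = 2.63 pp.

2.63 percentage points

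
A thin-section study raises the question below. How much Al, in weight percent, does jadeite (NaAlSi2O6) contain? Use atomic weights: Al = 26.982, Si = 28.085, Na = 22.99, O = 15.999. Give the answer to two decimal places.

13.35 weight percent

Formula mass = 1×22.99 + 1×26.982 + 2×28.085 + 6×15.999 = 202.136 g/mol, of which 26.982 g is Al.
So Al makes up 26.982/202.136 = 0.1335 of the mass, i.e. 13.35%.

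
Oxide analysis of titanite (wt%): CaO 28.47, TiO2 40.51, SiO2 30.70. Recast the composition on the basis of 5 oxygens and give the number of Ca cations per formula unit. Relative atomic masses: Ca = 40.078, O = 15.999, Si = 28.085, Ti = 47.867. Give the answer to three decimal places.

CaO: 28.47/56.077 = 0.50769 mol → 0.50769 mol Ca, 0.50769 mol O.
TiO2: 40.51/79.865 = 0.50723 mol → 0.50723 mol Ti, 1.01446 mol O.
SiO2: 30.70/60.083 = 0.51096 mol → 0.51096 mol Si, 1.02192 mol O.
Total oxygen = 2.54407 mol. Normalization factor = 5/2.54407 = 1.96535.
Ca per 5 O = 0.50769 × 1.96535 = 0.998.

0.998 Ca apfu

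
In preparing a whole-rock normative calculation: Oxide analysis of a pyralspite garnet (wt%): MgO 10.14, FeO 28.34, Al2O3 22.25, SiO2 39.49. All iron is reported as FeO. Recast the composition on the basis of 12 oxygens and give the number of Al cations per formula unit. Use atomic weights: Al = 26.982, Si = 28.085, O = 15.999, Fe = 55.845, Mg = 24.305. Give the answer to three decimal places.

2.003 Al apfu

MgO (M=40.304): mol = 0.25159; Mg = 0.25159, O = 0.25159.
FeO (M=71.844): mol = 0.39447; Fe = 0.39447, O = 0.39447.
Al2O3 (M=101.961): mol = 0.21822; Al = 0.43644, O = 0.65466.
SiO2 (M=60.083): mol = 0.65726; Si = 0.65726, O = 1.31452.
ΣO = 2.61524; factor = 12/ΣO = 4.58849.
Al apfu = 0.43644 × 4.58849 = 2.003.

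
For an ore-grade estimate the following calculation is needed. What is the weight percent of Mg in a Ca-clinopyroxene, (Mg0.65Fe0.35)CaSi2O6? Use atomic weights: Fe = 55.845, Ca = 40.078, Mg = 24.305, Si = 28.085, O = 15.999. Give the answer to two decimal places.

Formula mass = 0.65×24.305 + 0.35×55.845 + 1×40.078 + 2×28.085 + 6×15.999 = 227.586 g/mol, of which 15.798 g is Mg.
So Mg makes up 15.798/227.586 = 0.0694 of the mass, i.e. 6.94%.

6.94 mass %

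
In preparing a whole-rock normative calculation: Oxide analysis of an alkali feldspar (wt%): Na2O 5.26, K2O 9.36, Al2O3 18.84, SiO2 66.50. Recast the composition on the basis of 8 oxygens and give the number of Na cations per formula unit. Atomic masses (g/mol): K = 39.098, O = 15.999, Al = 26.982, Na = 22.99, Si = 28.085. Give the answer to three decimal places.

5.26 wt% Na2O ÷ 61.979 g/mol = 0.08487 mol, giving 0.16974 Na and 0.08487 O.
9.36 wt% K2O ÷ 94.195 g/mol = 0.09937 mol, giving 0.19874 K and 0.09937 O.
18.84 wt% Al2O3 ÷ 101.961 g/mol = 0.18478 mol, giving 0.36956 Al and 0.55434 O.
66.50 wt% SiO2 ÷ 60.083 g/mol = 1.10680 mol, giving 1.10680 Si and 2.21360 O.
Oxygen sums to 2.95218; scaling by 8/2.95218 = 2.70986 puts the formula on 8 O.
Na: 0.16974 × 2.70986 = 0.460 atoms per formula unit.

0.460 Na apfu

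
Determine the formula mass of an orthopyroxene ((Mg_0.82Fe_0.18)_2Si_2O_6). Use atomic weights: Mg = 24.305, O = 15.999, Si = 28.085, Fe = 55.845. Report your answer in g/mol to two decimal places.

212.13 g/mol

The formula mass is the sum 1.64(24.305) + 0.36(55.845) + 2(28.085) + 6(15.999).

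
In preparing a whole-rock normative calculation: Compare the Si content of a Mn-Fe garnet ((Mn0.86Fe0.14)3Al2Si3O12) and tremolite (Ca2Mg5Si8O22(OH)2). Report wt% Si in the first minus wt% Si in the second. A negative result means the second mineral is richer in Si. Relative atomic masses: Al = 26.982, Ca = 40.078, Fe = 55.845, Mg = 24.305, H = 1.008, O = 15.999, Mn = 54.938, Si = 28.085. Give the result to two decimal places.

Si in (Mn0.86Fe0.14)3Al2Si3O12: molar mass 495.402 g/mol; 3×28.085 = 84.255 g → 17.01 wt%.
Si in Ca2Mg5Si8O22(OH)2: molar mass 812.353 g/mol; 8×28.085 = 224.680 g → 27.66 wt%.
Difference = 17.01 − 27.66 = -10.65 percentage points.

-10.65 percentage points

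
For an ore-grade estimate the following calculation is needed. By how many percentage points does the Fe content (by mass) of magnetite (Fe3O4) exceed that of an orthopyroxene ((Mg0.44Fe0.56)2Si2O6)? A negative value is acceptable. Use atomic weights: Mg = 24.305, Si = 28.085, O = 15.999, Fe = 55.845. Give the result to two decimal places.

45.87 percentage points

First mineral: 167.535 g Fe in 231.531 g formula = 72.36 wt% Fe.
Second mineral: 62.546 g Fe in 236.099 g formula = 26.49 wt% Fe.
72.36% − 26.49% gives a difference of 45.87 percentage points.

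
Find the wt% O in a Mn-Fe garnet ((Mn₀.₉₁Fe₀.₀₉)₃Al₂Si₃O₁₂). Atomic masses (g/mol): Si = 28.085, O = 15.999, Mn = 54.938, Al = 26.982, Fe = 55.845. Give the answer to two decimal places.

Molar mass of (Mn₀.₉₁Fe₀.₀₉)₃Al₂Si₃O₁₂: 2.73*54.938 + 0.27*55.845 + 2*26.982 + 3*28.085 + 12*15.999 = 495.266 g/mol.
Mass of O per formula unit: 12 × 15.999 = 191.988 g.
Weight fraction O = 191.988 / 495.266 = 0.3876.

38.76 wt%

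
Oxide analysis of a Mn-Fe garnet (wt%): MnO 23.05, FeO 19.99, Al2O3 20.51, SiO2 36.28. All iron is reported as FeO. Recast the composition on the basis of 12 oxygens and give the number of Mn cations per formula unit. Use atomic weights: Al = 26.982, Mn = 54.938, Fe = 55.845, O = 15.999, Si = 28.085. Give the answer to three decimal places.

1.615 Mn apfu

MnO: 23.05/70.937 = 0.32494 mol → 0.32494 mol Mn, 0.32494 mol O.
FeO: 19.99/71.844 = 0.27824 mol → 0.27824 mol Fe, 0.27824 mol O.
Al2O3: 20.51/101.961 = 0.20116 mol → 0.40232 mol Al, 0.60348 mol O.
SiO2: 36.28/60.083 = 0.60383 mol → 0.60383 mol Si, 1.20766 mol O.
Total oxygen = 2.41432 mol. Normalization factor = 12/2.41432 = 4.97034.
Mn per 12 O = 0.32494 × 4.97034 = 1.615.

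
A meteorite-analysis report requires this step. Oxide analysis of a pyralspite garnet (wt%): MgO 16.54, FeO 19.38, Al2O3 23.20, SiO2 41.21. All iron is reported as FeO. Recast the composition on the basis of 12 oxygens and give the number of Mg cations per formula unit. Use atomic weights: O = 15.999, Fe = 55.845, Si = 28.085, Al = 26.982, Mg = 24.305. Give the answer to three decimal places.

MgO (M=40.304): mol = 0.41038; Mg = 0.41038, O = 0.41038.
FeO (M=71.844): mol = 0.26975; Fe = 0.26975, O = 0.26975.
Al2O3 (M=101.961): mol = 0.22754; Al = 0.45508, O = 0.68262.
SiO2 (M=60.083): mol = 0.68588; Si = 0.68588, O = 1.37176.
ΣO = 2.73451; factor = 12/ΣO = 4.38835.
Mg apfu = 0.41038 × 4.38835 = 1.801.

1.801 Mg apfu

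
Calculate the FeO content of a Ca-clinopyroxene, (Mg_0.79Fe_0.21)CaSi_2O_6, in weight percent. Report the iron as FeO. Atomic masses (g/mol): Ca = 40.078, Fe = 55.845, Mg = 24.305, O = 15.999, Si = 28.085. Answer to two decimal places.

M((Mg_0.79Fe_0.21)CaSi_2O_6) = 223.170 g/mol; M(FeO) = 71.844 g/mol.
Moles FeO per formula unit = 0.21 Fe ÷ 1 = 0.2100.
FeO fraction = (0.2100 × 71.844) / 223.170 = 15.087/223.170 = 0.0676.

6.76 wt%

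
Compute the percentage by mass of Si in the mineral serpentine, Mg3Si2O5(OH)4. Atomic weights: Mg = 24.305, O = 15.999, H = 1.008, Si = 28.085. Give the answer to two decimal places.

20.27 wt%

Molar mass of Mg3Si2O5(OH)4: 3×24.305 + 2×28.085 + 9×15.999 + 4×1.008 = 277.108 g/mol.
Mass of Si per formula unit: 2 × 28.085 = 56.170 g.
Weight fraction Si = 56.170 / 277.108 = 0.2027.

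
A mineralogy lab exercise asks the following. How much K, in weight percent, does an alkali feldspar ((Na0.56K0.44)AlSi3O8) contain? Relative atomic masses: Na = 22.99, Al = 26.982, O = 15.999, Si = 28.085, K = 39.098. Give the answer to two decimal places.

6.39 weight percent

Molar mass of (Na0.56K0.44)AlSi3O8: 0.56·22.99 + 0.44·39.098 + 1·26.982 + 3·28.085 + 8·15.999 = 269.307 g/mol.
Mass of K per formula unit: 0.44 × 39.098 = 17.203 g.
Weight fraction K = 17.203 / 269.307 = 0.0639.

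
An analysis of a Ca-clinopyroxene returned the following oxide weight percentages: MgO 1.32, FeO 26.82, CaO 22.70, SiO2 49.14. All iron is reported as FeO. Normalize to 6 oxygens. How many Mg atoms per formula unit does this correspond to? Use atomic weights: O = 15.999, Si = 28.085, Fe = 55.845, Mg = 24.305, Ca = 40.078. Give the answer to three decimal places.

0.080 Mg apfu

MgO: 1.32/40.304 = 0.03275 mol → 0.03275 mol Mg, 0.03275 mol O.
FeO: 26.82/71.844 = 0.37331 mol → 0.37331 mol Fe, 0.37331 mol O.
CaO: 22.70/56.077 = 0.40480 mol → 0.40480 mol Ca, 0.40480 mol O.
SiO2: 49.14/60.083 = 0.81787 mol → 0.81787 mol Si, 1.63574 mol O.
Total oxygen = 2.44660 mol. Normalization factor = 6/2.44660 = 2.45238.
Mg per 6 O = 0.03275 × 2.45238 = 0.080.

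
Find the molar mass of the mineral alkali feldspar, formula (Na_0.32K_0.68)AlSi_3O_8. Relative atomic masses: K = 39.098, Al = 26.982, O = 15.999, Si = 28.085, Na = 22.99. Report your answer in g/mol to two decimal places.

Na: 0.32 × 22.99 = 7.3568
K: 0.68 × 39.098 = 26.5866
Al: 1 × 26.982 = 26.9820
Si: 3 × 28.085 = 84.2550
O: 8 × 15.999 = 127.9920
Summing the contributions gives the formula mass.

273.17 g/mol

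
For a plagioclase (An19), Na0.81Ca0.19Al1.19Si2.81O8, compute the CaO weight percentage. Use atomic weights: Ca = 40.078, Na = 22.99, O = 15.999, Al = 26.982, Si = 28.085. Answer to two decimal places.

Molar mass of Na0.81Ca0.19Al1.19Si2.81O8 = 0.81×22.99 + 0.19×40.078 + 1.19×26.982 + 2.81×28.085 + 8×15.999 = 265.256 g/mol.
Each formula unit contains 0.19 Ca, equivalent to 0.19/1 = 0.1900 mol CaO.
M(CaO) = 1×40.078 + 1×15.999 = 56.077 g/mol.
Mass of CaO per formula unit = 0.1900 × 56.077 = 10.655 g.
CaO wt% = 10.655 / 265.256 × 100 = 4.02%.

4.02 wt%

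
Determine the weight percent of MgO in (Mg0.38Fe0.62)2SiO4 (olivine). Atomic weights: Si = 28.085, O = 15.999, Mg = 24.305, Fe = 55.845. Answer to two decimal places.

17.04 wt%

Molar mass of (Mg0.38Fe0.62)2SiO4 = 0.76·24.305 + 1.24·55.845 + 1·28.085 + 4·15.999 = 179.801 g/mol.
Each formula unit contains 0.76 Mg, equivalent to 0.76/1 = 0.7600 mol MgO.
M(MgO) = 1×24.305 + 1×15.999 = 40.304 g/mol.
Mass of MgO per formula unit = 0.7600 × 40.304 = 30.631 g.
MgO wt% = 30.631 / 179.801 × 100 = 17.04%.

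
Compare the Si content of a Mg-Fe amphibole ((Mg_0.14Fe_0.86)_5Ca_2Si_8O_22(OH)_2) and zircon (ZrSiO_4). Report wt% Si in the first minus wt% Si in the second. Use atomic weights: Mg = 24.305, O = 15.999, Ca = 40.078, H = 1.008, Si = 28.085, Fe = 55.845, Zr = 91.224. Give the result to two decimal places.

Si in (Mg_0.14Fe_0.86)_5Ca_2Si_8O_22(OH)_2: molar mass 947.975 g/mol; 8×28.085 = 224.680 g → 23.70 wt%.
Si in ZrSiO_4: molar mass 183.305 g/mol; 1×28.085 = 28.085 g → 15.32 wt%.
Difference = 23.70 − 15.32 = 8.38 percentage points.

8.38 percentage points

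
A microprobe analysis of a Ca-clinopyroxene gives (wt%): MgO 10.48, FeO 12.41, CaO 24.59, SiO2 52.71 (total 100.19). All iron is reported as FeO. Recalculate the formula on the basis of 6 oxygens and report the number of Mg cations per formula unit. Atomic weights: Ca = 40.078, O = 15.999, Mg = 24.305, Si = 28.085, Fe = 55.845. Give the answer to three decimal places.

10.48 wt% MgO ÷ 40.304 g/mol = 0.26002 mol, giving 0.26002 Mg and 0.26002 O.
12.41 wt% FeO ÷ 71.844 g/mol = 0.17274 mol, giving 0.17274 Fe and 0.17274 O.
24.59 wt% CaO ÷ 56.077 g/mol = 0.43850 mol, giving 0.43850 Ca and 0.43850 O.
52.71 wt% SiO2 ÷ 60.083 g/mol = 0.87729 mol, giving 0.87729 Si and 1.75458 O.
Oxygen sums to 2.62584; scaling by 6/2.62584 = 2.28498 puts the formula on 6 O.
Mg: 0.26002 × 2.28498 = 0.594 atoms per formula unit.

0.594 Mg apfu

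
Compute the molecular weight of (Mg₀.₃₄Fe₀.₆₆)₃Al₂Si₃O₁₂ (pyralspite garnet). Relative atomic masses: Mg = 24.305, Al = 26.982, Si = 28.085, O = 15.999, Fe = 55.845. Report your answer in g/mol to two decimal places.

M = 1.02·24.305 + 1.98·55.845 + 2·26.982 + 3·28.085 + 12·15.999

465.57 g/mol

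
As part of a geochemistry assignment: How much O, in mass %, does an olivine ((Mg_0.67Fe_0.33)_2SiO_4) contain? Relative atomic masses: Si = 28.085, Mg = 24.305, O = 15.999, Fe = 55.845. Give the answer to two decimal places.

M((Mg_0.67Fe_0.33)_2SiO_4) = 161.507 g/mol.
O contributes 4 × 15.999 = 63.996 g per mole.
63.996/161.507 = 0.3962 → 39.62%.

39.62 mass %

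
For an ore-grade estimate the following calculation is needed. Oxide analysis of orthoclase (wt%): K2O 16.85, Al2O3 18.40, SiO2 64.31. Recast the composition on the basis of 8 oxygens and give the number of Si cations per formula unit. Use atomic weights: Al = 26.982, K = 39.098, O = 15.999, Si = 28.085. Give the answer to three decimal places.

2.993 Si apfu

16.85 wt% K2O ÷ 94.195 g/mol = 0.17888 mol, giving 0.35776 K and 0.17888 O.
18.40 wt% Al2O3 ÷ 101.961 g/mol = 0.18046 mol, giving 0.36092 Al and 0.54138 O.
64.31 wt% SiO2 ÷ 60.083 g/mol = 1.07035 mol, giving 1.07035 Si and 2.14070 O.
Oxygen sums to 2.86096; scaling by 8/2.86096 = 2.79626 puts the formula on 8 O.
Si: 1.07035 × 2.79626 = 2.993 atoms per formula unit.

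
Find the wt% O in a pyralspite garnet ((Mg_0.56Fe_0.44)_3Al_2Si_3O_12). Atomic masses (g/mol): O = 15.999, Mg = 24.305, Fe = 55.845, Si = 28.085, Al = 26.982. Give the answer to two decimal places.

M((Mg_0.56Fe_0.44)_3Al_2Si_3O_12) = 444.755 g/mol.
O contributes 12 × 15.999 = 191.988 g per mole.
191.988/444.755 = 0.4317 → 43.17%.

43.17 weight percent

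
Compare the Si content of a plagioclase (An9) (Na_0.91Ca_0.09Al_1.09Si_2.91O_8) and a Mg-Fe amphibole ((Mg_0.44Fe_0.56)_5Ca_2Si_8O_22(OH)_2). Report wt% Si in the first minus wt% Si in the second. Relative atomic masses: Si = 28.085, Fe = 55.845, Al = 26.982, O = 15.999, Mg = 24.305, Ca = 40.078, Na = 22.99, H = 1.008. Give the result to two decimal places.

M(Na_0.91Ca_0.09Al_1.09Si_2.91O_8) = 263.658 g/mol, so wt% Si = 81.727/263.658 × 100 = 31.00%.
M((Mg_0.44Fe_0.56)_5Ca_2Si_8O_22(OH)_2) = 900.665 g/mol, so wt% Si = 224.680/900.665 × 100 = 24.95%.
31.00 − 24.95 = 6.05 pp.

6.05 percentage points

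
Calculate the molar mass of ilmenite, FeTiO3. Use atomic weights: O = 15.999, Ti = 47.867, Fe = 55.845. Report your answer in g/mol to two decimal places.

The formula mass is the sum 1×55.845 + 1×47.867 + 3×15.999.

151.71 g/mol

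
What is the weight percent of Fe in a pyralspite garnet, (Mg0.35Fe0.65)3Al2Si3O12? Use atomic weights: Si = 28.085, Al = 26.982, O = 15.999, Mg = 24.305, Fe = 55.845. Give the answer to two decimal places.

Molar mass of (Mg0.35Fe0.65)3Al2Si3O12: 1.05×24.305 + 1.95×55.845 + 2×26.982 + 3×28.085 + 12×15.999 = 464.625 g/mol.
Mass of Fe per formula unit: 1.95 × 55.845 = 108.898 g.
Weight fraction Fe = 108.898 / 464.625 = 0.2344.

23.44 mass %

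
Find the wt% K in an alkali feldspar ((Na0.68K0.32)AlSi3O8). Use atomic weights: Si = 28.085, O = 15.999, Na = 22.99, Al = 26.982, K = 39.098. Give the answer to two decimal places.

4.68 mass %

Formula mass = 0.68*22.99 + 0.32*39.098 + 1*26.982 + 3*28.085 + 8*15.999 = 267.374 g/mol, of which 12.511 g is K.
So K makes up 12.511/267.374 = 0.0468 of the mass, i.e. 4.68%.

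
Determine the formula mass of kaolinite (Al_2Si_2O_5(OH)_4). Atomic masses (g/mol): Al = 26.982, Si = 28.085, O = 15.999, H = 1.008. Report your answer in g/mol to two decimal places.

258.16 g/mol

Al: 2 × 26.982 = 53.9640
Si: 2 × 28.085 = 56.1700
O: 9 × 15.999 = 143.9910
H: 4 × 1.008 = 4.0320
Summing the contributions gives the formula mass.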